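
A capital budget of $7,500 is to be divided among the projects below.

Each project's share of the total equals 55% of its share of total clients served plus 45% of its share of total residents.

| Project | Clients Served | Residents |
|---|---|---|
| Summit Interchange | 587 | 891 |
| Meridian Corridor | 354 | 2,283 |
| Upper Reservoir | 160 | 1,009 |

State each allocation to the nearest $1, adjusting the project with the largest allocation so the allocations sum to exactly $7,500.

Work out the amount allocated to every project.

Clients served total 1,101; residents total 4,183.
Composite weights (55% clients served + 45% residents): Summit Interchange 0.3891; Meridian Corridor 0.4224; Upper Reservoir 0.1885.
Raw shares: Summit Interchange 2,918.14; Meridian Corridor 3,168.30; Upper Reservoir 1,413.55.
Rounded to nearest $1: Summit Interchange $2,918; Meridian Corridor $3,168; Upper Reservoir $1,414. Sum = $7,500.
No rounding difference to absorb.

Summit Interchange: $2,918 | Meridian Corridor: $3,168 | Upper Reservoir: $1,414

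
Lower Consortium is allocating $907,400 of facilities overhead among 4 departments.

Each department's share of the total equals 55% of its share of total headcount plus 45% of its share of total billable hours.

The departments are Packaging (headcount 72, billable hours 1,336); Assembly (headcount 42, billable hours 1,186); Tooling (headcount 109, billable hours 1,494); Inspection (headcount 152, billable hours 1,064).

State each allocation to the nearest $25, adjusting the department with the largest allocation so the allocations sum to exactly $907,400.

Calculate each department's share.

Headcount total 375; billable hours total 5,080.
Blended shares (55% headcount + 45% billable hours): Packaging 0.2239; Assembly 0.1667; Tooling 0.2922; Inspection 0.3172.
Raw shares: Packaging 203,209.01; Assembly 151,226.43; Tooling 265,150.62; Inspection 287,813.94.
At nearest $25: Packaging $203,200; Assembly $151,225; Tooling $265,150; Inspection $287,825. Sum = $907,400.
No rounding difference to absorb.

Packaging: $203,200 | Assembly: $151,225 | Tooling: $265,150 | Inspection: $287,825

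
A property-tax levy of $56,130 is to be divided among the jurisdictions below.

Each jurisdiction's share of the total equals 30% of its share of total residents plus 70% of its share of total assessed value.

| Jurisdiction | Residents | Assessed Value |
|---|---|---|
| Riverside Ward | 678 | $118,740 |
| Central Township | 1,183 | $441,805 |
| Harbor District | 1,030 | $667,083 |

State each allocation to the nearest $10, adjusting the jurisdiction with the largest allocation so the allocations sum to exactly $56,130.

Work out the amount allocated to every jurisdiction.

Riverside Ward: $7,750; Central Township: $21,030; Harbor District: $27,350

Totals — residents 2,891, assessed value 1,227,628.
Combined weights (30% residents + 70% assessed value): Riverside Ward 0.1381; Central Township 0.3747; Harbor District 0.4873.
Raw shares: Riverside Ward 7,749.45; Central Township 21,030.78; Harbor District 27,349.77.
Rounded to nearest $10: Riverside Ward $7,750; Central Township $21,030; Harbor District $27,350. Sum = $56,130.
Rounded total matches; no reconciliation needed.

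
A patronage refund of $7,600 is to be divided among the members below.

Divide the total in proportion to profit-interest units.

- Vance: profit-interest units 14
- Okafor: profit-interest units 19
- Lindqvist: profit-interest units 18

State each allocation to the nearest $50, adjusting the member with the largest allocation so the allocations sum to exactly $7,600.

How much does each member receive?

Sum of profit-interest units: 51.
Raw shares: Vance 14/51 × $7,600 = 2,086.27; Okafor 19/51 × $7,600 = 2,831.37; Lindqvist 18/51 × $7,600 = 2,682.35.
At nearest $50: Vance $2,100; Okafor $2,850; Lindqvist $2,700. Sum = $7,650.
Difference $7,600 − $7,650 = −$50 applied to largest allocation (Okafor): Okafor becomes $2,800.

Vance: $2,100; Okafor: $2,800; Lindqvist: $2,700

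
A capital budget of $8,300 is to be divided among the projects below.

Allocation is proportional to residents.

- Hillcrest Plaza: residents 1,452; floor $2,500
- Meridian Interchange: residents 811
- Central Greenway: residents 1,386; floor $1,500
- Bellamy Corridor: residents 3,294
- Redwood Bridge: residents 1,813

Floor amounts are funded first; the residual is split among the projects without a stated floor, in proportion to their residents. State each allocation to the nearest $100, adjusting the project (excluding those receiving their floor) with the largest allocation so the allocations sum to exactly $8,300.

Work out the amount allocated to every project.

Hillcrest Plaza: $2,500 · Meridian Interchange: $600 · Central Greenway: $1,500 · Bellamy Corridor: $2,400 · Redwood Bridge: $1,300

Fund the minimums — Hillcrest Plaza $2,500; Central Greenway $1,500. Residual $4,300.
Residual split over remaining residents 5,918: Meridian Interchange 589.27 → $600; Bellamy Corridor 2,393.41 → $2,400; Redwood Bridge 1,317.32 → $1,300.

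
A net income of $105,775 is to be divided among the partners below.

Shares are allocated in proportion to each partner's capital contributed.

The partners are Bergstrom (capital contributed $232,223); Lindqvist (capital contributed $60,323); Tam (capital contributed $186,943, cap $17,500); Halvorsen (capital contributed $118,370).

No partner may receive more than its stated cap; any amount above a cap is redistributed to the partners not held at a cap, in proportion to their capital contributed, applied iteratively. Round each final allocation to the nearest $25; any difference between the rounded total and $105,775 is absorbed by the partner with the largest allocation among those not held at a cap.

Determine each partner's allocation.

Bergstrom: $49,900; Lindqvist: $12,950; Tam: $17,500; Halvorsen: $25,425

Capital contributed total: 597,859.
Proportional shares (ignoring caps): Bergstrom 41,085.59; Lindqvist 10,672.53; Tam 33,074.51; Halvorsen 20,942.37.
Cap binds for Tam ($17,500); remaining pool $88,275 reallocated over remaining capital contributed 410,916.
Redistributed shares: Bergstrom 49,887.29 → $49,875; Lindqvist 12,958.88 → $12,950; Halvorsen 25,428.83 → $25,425.
Rounding difference +$25 applied to Bergstrom → $49,900.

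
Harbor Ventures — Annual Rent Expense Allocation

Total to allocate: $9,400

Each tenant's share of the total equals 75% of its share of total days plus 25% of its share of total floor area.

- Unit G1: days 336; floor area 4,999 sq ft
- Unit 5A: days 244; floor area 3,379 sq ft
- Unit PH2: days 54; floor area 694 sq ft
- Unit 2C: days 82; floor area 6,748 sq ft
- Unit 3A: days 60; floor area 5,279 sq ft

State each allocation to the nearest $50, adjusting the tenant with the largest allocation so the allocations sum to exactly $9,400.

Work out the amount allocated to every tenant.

Unit G1: $3,600 | Unit 5A: $2,600 | Unit PH2: $550 | Unit 2C: $1,500 | Unit 3A: $1,150

Days total 776; floor area total 21,099.
Blended shares (75% days + 25% floor area): Unit G1 0.3840; Unit 5A 0.2759; Unit PH2 0.0604; Unit 2C 0.1592; Unit 3A 0.1205.
Unrounded shares: Unit G1 3,609.36; Unit 5A 2,593.10; Unit PH2 567.89; Unit 2C 1,496.56; Unit 3A 1,133.08.
After rounding ($50): Unit G1 $3,600; Unit 5A $2,600; Unit PH2 $550; Unit 2C $1,500; Unit 3A $1,150. Sum = $9,400.
No rounding difference to absorb.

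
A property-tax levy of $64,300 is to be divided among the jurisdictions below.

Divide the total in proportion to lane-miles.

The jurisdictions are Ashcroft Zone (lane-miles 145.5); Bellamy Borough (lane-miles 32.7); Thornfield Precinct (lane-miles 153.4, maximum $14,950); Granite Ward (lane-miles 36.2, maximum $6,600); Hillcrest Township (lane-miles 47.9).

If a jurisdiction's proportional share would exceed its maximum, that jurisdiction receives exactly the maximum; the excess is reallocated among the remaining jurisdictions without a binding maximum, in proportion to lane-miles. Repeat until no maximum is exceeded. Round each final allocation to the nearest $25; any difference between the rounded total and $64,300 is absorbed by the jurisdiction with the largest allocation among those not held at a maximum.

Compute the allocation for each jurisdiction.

Ashcroft Zone: $27,525 · Bellamy Borough: $6,175 · Thornfield Precinct: $14,950 · Granite Ward: $6,600 · Hillcrest Township: $9,050

Sum of lane-miles: 415.7.
Unconstrained shares: Ashcroft Zone 22,505.77; Bellamy Borough 5,058.00; Thornfield Precinct 23,727.74; Granite Ward 5,599.37; Hillcrest Township 7,409.12.
Held at cap: Thornfield Precinct ($14,950); remaining pool $49,350 reallocated over remaining lane-miles 262.3.
Held at cap: Granite Ward ($6,600); remaining pool $42,750 reallocated over remaining lane-miles 226.1.
Shares after redistribution: Ashcroft Zone 27,510.50 → $27,500; Bellamy Borough 6,182.77 → $6,175; Hillcrest Township 9,056.72 → $9,050.
Rounding difference +$25 applied to Ashcroft Zone → $27,525.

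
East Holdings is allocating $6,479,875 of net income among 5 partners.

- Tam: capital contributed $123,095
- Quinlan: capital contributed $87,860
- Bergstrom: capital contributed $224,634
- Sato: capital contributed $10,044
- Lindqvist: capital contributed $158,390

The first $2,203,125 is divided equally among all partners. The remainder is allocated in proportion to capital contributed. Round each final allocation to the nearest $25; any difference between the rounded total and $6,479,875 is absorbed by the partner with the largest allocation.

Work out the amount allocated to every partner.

Tam: $1,312,200 · Quinlan: $1,062,725 · Bergstrom: $2,031,100 · Sato: $511,750 · Lindqvist: $1,562,100

Equal tier: $2,203,125 ÷ 5 = $440,625 apiece.
Remainder $4,276,750 by capital contributed (total 604,023): Tam 871,567.05 → $871,575; Quinlan 622,087.66 → $622,100; Bergstrom 1,590,508.08 → $1,590,500; Sato 71,115.96 → $71,125; Lindqvist 1,121,471.26 → $1,121,475.
Rounding difference −$25 on remainder applied to Bergstrom.
Totals: Tam $440,625 + $871,575 = $1,312,200; Quinlan $440,625 + $622,100 = $1,062,725; Bergstrom $440,625 + $1,590,475 = $2,031,100; Sato $440,625 + $71,125 = $511,750; Lindqvist $440,625 + $1,121,475 = $1,562,100.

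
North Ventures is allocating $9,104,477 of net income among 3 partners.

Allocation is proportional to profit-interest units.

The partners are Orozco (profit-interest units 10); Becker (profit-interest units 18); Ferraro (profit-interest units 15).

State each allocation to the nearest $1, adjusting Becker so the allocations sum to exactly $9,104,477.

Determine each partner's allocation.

Total profit-interest units = 43.
Pro-rata amounts: Orozco 10/43 × $9,104,477 = 2,117,320.23; Becker 18/43 × $9,104,477 = 3,811,176.42; Ferraro 15/43 × $9,104,477 = 3,175,980.35.
Rounded to nearest $1: Orozco $2,117,320; Becker $3,811,176; Ferraro $3,175,980. Sum = $9,104,476.
Difference $9,104,477 − $9,104,476 = +$1 applied to Becker: Becker becomes $3,811,177.

Orozco: $2,117,320 | Becker: $3,811,177 | Ferraro: $3,175,980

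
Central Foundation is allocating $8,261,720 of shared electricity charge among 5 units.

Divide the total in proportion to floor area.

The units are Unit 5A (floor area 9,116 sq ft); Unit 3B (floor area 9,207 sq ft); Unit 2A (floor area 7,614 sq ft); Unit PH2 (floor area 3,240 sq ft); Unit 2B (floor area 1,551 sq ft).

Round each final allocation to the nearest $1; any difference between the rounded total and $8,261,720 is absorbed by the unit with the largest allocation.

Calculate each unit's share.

Floor area total: 30,728.
Pro-rata amounts: Unit 5A 9,116/30,728 × $8,261,720 = 2,450,984.10; Unit 3B 9,207/30,728 × $8,261,720 = 2,475,450.93; Unit 2A 7,614/30,728 × $8,261,720 = 2,047,147.10; Unit PH2 3,240/30,728 × $8,261,720 = 871,126.43; Unit 2B 1,551/30,728 × $8,261,720 = 417,011.45.
After rounding ($1): Unit 5A $2,450,984; Unit 3B $2,475,451; Unit 2A $2,047,147; Unit PH2 $871,126; Unit 2B $417,011. Sum = $8,261,719.
Difference $8,261,720 − $8,261,719 = +$1 applied to largest allocation (Unit 3B): Unit 3B becomes $2,475,452.

Unit 5A: $2,450,984; Unit 3B: $2,475,452; Unit 2A: $2,047,147; Unit PH2: $871,126; Unit 2B: $417,011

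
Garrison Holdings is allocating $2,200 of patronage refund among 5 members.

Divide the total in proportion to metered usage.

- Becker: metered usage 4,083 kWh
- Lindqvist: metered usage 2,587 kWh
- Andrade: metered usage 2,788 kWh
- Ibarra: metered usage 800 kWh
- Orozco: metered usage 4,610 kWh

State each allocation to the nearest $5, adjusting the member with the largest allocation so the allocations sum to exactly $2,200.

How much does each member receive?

Total metered usage = 14,868.
Pro-rata amounts: Becker 4,083/14,868 × $2,200 = 604.16; Lindqvist 2,587/14,868 × $2,200 = 382.80; Andrade 2,788/14,868 × $2,200 = 412.54; Ibarra 800/14,868 × $2,200 = 118.38; Orozco 4,610/14,868 × $2,200 = 682.14.
At nearest $5: Becker $605; Lindqvist $385; Andrade $415; Ibarra $120; Orozco $680. Sum = $2,205.
Difference $2,200 − $2,205 = −$5 applied to largest allocation (Orozco): Orozco becomes $675.

Becker: $605 · Lindqvist: $385 · Andrade: $415 · Ibarra: $120 · Orozco: $675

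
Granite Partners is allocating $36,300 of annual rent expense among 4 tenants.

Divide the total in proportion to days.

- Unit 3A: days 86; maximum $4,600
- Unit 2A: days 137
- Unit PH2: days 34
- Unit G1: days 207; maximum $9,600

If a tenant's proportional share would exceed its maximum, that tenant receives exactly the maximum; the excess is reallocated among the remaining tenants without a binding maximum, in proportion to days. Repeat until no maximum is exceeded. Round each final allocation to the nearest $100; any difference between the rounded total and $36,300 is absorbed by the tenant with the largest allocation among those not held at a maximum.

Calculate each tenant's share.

Combined days = 464.
Proportional shares (ignoring caps): Unit 3A 6,728.02; Unit 2A 10,717.89; Unit PH2 2,659.91; Unit G1 16,194.18.
Held at cap: Unit 3A ($4,600), Unit G1 ($9,600); residual $22,100 reallocated over remaining days 171.
Redistributed shares: Unit 2A 17,705.85 → $17,700; Unit PH2 4,394.15 → $4,400.

Unit 3A: $4,600 · Unit 2A: $17,700 · Unit PH2: $4,400 · Unit G1: $9,600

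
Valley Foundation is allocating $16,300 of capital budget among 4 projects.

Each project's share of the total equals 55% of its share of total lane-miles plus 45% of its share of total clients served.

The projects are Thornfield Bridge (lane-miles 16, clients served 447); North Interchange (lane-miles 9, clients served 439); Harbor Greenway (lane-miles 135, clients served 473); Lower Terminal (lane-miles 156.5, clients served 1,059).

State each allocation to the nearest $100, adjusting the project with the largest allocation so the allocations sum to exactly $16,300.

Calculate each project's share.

Thornfield Bridge: $1,800; North Interchange: $1,600; Harbor Greenway: $5,300; Lower Terminal: $7,600

Totals — lane-miles 316.5, clients served 2,418.
Composite weights (55% lane-miles + 45% clients served): Thornfield Bridge 0.1110; North Interchange 0.0973; Harbor Greenway 0.3226; Lower Terminal 0.4690.
Proportional shares: Thornfield Bridge 1,809.18; North Interchange 1,586.63; Harbor Greenway 5,258.78; Lower Terminal 7,645.41.
At nearest $100: Thornfield Bridge $1,800; North Interchange $1,600; Harbor Greenway $5,300; Lower Terminal $7,600. Sum = $16,300.
Rounded total matches; no reconciliation needed.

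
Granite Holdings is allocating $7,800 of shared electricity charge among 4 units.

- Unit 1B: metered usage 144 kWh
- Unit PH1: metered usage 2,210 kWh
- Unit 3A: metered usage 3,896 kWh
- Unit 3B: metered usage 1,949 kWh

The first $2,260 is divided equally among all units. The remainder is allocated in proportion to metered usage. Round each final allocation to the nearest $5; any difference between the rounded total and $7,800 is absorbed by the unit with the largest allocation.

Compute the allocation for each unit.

Unit 1B: $660 | Unit PH1: $2,060 | Unit 3A: $3,200 | Unit 3B: $1,880

$2,260 shared equally gives $565 per unit.
Remainder $5,540 by metered usage (total 8,199): Unit 1B 97.30 → $95; Unit PH1 1,493.28 → $1,495; Unit 3A 2,632.497 → $2,630; Unit 3B 1,316.92 → $1,315.
Rounding difference +$5 on remainder applied to Unit 3A.
Totals: Unit 1B $565 + $95 = $660; Unit PH1 $565 + $1,495 = $2,060; Unit 3A $565 + $2,635 = $3,200; Unit 3B $565 + $1,315 = $1,880.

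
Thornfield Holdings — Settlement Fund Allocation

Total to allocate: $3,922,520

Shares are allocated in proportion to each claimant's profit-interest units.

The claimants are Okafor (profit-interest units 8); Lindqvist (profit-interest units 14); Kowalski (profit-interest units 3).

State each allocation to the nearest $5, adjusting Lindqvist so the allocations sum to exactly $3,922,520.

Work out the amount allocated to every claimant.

Sum of profit-interest units: 25.
Raw shares: Okafor 8/25 × $3,922,520 = 1,255,206.40; Lindqvist 14/25 × $3,922,520 = 2,196,611.20; Kowalski 3/25 × $3,922,520 = 470,702.40.
After rounding ($5): Okafor $1,255,205; Lindqvist $2,196,610; Kowalski $470,700. Sum = $3,922,515.
Difference $3,922,520 − $3,922,515 = +$5 applied to Lindqvist: Lindqvist becomes $2,196,615.

Okafor: $1,255,205 | Lindqvist: $2,196,615 | Kowalski: $470,700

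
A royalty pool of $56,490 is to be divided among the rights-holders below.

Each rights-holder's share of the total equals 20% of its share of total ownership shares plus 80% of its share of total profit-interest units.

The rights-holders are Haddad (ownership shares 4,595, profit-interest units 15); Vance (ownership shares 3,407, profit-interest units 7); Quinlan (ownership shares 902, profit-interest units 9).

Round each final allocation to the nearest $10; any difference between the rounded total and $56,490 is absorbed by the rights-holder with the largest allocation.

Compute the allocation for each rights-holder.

Ownership shares total 8,904; profit-interest units total 31.
Composite weights (20% ownership shares + 80% profit-interest units): Haddad 0.4903; Vance 0.2572; Quinlan 0.2525.
Pro-rata amounts: Haddad 27,697.54; Vance 14,527.68; Quinlan 14,264.78.
Rounded to nearest $10: Haddad $27,700; Vance $14,530; Quinlan $14,260. Sum = $56,490.
Rounded total matches; no reconciliation needed.

Haddad: $27,700 · Vance: $14,530 · Quinlan: $14,260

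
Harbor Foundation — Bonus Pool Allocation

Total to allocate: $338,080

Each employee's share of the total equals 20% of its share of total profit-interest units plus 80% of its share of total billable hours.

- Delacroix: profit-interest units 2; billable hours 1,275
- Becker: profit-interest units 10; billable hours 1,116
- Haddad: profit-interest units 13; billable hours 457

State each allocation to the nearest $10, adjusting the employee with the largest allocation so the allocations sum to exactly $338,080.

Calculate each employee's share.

Profit-interest units total 25; billable hours total 2,848.
Blended shares (20% profit-interest units + 80% billable hours): Delacroix 0.3741; Becker 0.3935; Haddad 0.2324.
Unrounded shares: Delacroix 126,491.30; Becker 133,028.78; Haddad 78,559.92.
After rounding ($10): Delacroix $126,490; Becker $133,030; Haddad $78,560. Sum = $338,080.
No rounding difference to absorb.

Delacroix: $126,490 · Becker: $133,030 · Haddad: $78,560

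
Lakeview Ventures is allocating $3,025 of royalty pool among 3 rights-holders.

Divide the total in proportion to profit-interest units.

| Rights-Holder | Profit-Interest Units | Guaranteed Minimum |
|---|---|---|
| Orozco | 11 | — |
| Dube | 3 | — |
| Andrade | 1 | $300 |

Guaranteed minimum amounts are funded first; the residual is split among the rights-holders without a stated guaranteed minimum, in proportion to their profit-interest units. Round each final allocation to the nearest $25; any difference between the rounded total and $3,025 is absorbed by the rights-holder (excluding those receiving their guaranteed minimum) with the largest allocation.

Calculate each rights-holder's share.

Minimums first: Andrade $300. Remaining pool $2,725.
Remaining pool split over remaining profit-interest units 14: Orozco 2,141.07 → $2,150; Dube 583.93 → $575.

Orozco: $2,150; Dube: $575; Andrade: $300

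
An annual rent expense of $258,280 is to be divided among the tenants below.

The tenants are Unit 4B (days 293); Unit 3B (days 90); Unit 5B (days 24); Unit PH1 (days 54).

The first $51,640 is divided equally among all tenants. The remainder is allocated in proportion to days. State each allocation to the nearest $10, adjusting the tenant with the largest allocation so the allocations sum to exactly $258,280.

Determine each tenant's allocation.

Equal tier: $51,640 ÷ 4 = $12,910 apiece.
Remainder $206,640 by days (total 461): Unit 4B 131,335.18 → $131,340; Unit 3B 40,341.87 → $40,340; Unit 5B 10,757.83 → $10,760; Unit PH1 24,205.12 → $24,210.
Rounding difference −$10 on remainder applied to Unit 4B.
Totals: Unit 4B $12,910 + $131,330 = $144,240; Unit 3B $12,910 + $40,340 = $53,250; Unit 5B $12,910 + $10,760 = $23,670; Unit PH1 $12,910 + $24,210 = $37,120.

Unit 4B: $144,240; Unit 3B: $53,250; Unit 5B: $23,670; Unit PH1: $37,120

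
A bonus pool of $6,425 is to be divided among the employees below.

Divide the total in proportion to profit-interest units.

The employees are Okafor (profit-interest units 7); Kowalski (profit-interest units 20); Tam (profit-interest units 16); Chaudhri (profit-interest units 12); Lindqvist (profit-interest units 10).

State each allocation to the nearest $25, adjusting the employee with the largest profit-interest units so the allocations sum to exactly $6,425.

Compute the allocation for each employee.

Okafor: $700 | Kowalski: $1,975 | Tam: $1,575 | Chaudhri: $1,175 | Lindqvist: $1,000

Sum of profit-interest units: 7 + 20 + 16 + 12 + 10 = 65.
Raw shares: Okafor 691.92; Kowalski 1,976.92; Tam 1,581.54; Chaudhri 1,186.15; Lindqvist 988.46.
At nearest $25: Okafor $700; Kowalski $1,975; Tam $1,575; Chaudhri $1,175; Lindqvist $1,000. Sum = $6,425.
Rounded total matches; no reconciliation needed.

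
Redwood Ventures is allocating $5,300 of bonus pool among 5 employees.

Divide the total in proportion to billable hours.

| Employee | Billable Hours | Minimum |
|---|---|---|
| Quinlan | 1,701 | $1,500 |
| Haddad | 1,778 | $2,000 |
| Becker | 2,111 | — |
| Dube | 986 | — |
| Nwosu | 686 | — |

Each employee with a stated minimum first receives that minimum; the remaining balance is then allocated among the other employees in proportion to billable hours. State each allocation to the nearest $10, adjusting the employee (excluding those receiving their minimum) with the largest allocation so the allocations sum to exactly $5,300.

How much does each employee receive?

Quinlan: $1,500; Haddad: $2,000; Becker: $1,000; Dube: $470; Nwosu: $330

Minimums first: Quinlan $1,500; Haddad $2,000. Remaining pool $1,800.
Remaining pool split over remaining billable hours 3,783: Becker 1,004.44 → $1,000; Dube 469.15 → $470; Nwosu 326.41 → $330.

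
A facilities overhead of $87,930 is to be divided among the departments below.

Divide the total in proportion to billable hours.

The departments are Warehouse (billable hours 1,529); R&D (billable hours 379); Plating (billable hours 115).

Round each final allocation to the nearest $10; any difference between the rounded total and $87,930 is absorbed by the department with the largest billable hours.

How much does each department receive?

Warehouse: $66,460 · R&D: $16,470 · Plating: $5,000

Total billable hours = 1,529 + 379 + 115 = 2,023.
Raw shares: Warehouse 66,458.22; R&D 16,473.29; Plating 4,998.49.
At nearest $10: Warehouse $66,460; R&D $16,470; Plating $5,000. Sum = $87,930.
No rounding difference to absorb.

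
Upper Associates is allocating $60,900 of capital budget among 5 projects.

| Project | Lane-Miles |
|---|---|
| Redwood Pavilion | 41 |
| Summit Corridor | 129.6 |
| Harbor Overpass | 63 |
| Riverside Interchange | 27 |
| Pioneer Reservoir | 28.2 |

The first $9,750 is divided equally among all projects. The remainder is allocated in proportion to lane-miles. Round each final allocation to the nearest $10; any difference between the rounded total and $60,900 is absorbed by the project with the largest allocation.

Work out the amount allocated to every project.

First tranche $9,750 split equally: $1,950 each.
Remainder $51,150 by lane-miles (total 288.8): Redwood Pavilion 7,261.60 → $7,260; Summit Corridor 22,953.74 → $22,950; Harbor Overpass 11,158.07 → $11,160; Riverside Interchange 4,782.03 → $4,780; Pioneer Reservoir 4,994.56 → $4,990.
Rounding difference +$10 on remainder applied to Summit Corridor.
Totals: Redwood Pavilion $1,950 + $7,260 = $9,210; Summit Corridor $1,950 + $22,960 = $24,910; Harbor Overpass $1,950 + $11,160 = $13,110; Riverside Interchange $1,950 + $4,780 = $6,730; Pioneer Reservoir $1,950 + $4,990 = $6,940.

Redwood Pavilion: $9,210; Summit Corridor: $24,910; Harbor Overpass: $13,110; Riverside Interchange: $6,730; Pioneer Reservoir: $6,940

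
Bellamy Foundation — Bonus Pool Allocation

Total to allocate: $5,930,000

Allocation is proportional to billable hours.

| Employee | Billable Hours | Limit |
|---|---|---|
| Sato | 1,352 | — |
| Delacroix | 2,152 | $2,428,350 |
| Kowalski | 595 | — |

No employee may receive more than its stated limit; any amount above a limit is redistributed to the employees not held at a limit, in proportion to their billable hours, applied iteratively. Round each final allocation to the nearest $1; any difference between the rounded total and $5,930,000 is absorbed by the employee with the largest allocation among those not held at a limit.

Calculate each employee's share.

Sato: $2,431,552 | Delacroix: $2,428,350 | Kowalski: $1,070,098

Total billable hours = 4,099.
Pro-rata shares before constraints: Sato 1,955,930.71; Delacroix 3,113,286.17; Kowalski 860,783.12.
Held at cap: Delacroix ($2,428,350); remaining pool $3,501,650 reallocated over remaining billable hours 1,947.
Remaining shares: Sato 2,431,551.52 → $2,431,552; Kowalski 1,070,098.48 → $1,070,098.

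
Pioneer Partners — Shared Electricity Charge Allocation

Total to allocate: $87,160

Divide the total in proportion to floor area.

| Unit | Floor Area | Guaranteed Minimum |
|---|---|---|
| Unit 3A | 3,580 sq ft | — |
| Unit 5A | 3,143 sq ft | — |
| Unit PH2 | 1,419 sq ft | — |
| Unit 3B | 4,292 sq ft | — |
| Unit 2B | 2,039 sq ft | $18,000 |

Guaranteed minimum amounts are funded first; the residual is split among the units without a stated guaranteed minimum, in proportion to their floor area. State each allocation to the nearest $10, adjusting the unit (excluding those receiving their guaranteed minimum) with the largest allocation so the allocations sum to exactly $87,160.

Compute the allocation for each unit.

Unit 3A: $19,910 | Unit 5A: $17,480 | Unit PH2: $7,890 | Unit 3B: $23,880 | Unit 2B: $18,000

Minimums first: Unit 2B $18,000. Remaining pool $69,160.
Remaining pool split over remaining floor area 12,434: Unit 3A 19,912.56 → $19,910; Unit 5A 17,481.89 → $17,480; Unit PH2 7,892.72 → $7,890; Unit 3B 23,872.83 → $23,870.
Rounding difference +$10 applied to Unit 3B → $23,880.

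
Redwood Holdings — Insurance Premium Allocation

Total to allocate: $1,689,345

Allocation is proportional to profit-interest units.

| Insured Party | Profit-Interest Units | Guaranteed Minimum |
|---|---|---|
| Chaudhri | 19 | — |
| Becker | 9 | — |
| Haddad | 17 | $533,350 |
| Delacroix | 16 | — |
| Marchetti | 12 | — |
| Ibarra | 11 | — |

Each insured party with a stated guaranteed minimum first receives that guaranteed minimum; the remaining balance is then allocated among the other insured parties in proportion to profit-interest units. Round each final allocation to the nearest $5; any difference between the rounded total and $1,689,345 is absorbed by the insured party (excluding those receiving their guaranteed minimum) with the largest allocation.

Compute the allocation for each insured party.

Guaranteed amounts: Haddad $533,350. Balance $1,155,995.
Balance split over remaining profit-interest units 67: Chaudhri 327,819.48 → $327,820; Becker 155,282.91 → $155,285; Delacroix 276,058.51 → $276,060; Marchetti 207,043.88 → $207,045; Ibarra 189,790.22 → $189,790.
Rounding difference −$5 applied to Chaudhri → $327,815.

Chaudhri: $327,815 · Becker: $155,285 · Haddad: $533,350 · Delacroix: $276,060 · Marchetti: $207,045 · Ibarra: $189,790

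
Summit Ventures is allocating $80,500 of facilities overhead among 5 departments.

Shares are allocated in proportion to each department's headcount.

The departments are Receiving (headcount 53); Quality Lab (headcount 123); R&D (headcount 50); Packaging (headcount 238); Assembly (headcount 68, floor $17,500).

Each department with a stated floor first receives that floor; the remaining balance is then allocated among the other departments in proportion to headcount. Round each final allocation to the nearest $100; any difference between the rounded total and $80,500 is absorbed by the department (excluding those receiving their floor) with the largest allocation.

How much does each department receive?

Receiving: $7,200 | Quality Lab: $16,700 | R&D: $6,800 | Packaging: $32,300 | Assembly: $17,500

Guaranteed amounts: Assembly $17,500. Remaining pool $63,000.
Remaining pool split over remaining headcount 464: Receiving 7,196.12 → $7,200; Quality Lab 16,700.43 → $16,700; R&D 6,788.79 → $6,800; Packaging 32,314.66 → $32,300.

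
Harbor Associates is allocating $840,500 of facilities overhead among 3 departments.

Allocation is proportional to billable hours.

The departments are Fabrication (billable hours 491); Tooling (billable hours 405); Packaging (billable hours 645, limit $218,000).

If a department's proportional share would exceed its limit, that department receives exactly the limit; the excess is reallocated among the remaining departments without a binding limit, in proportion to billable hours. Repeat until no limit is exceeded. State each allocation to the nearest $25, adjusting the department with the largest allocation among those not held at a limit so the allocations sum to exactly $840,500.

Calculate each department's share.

Fabrication: $341,125; Tooling: $281,375; Packaging: $218,000

Billable hours total: 1,541.
Pro-rata shares before constraints: Fabrication 267,803.70; Tooling 220,897.14; Packaging 351,799.16.
Capped: Packaging ($218,000); residual $622,500 reallocated over remaining billable hours 896.
Remaining shares: Fabrication 341,124.44 → $341,125; Tooling 281,375.56 → $281,375.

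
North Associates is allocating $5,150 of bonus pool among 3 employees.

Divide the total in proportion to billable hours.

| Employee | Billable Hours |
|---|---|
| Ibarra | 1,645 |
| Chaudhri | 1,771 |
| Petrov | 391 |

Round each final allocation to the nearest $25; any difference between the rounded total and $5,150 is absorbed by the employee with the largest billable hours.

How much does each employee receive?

Ibarra: $2,225 | Chaudhri: $2,400 | Petrov: $525

Total billable hours = 1,645 + 1,771 + 391 = 3,807.
Raw shares: Ibarra 2,225.31; Chaudhri 2,395.76; Petrov 528.93.
At nearest $25: Ibarra $2,225; Chaudhri $2,400; Petrov $525. Sum = $5,150.
Rounded total matches; no reconciliation needed.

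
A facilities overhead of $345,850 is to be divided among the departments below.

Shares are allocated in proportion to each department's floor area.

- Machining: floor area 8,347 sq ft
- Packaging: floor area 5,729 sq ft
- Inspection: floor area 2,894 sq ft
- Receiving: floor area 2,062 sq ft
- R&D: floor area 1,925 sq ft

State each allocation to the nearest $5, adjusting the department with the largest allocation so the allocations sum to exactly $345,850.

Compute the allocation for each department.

Machining: $137,745; Packaging: $94,545; Inspection: $47,760; Receiving: $34,030; R&D: $31,770

Sum of floor area: 20,957.
Unrounded shares: Machining 8,347/20,957 × $345,850 = 137,749.20; Packaging 5,729/20,957 × $345,850 = 94,544.77; Inspection 2,894/20,957 × $345,850 = 47,759.22; Receiving 2,062/20,957 × $345,850 = 34,028.85; R&D 1,925/20,957 × $345,850 = 31,767.97.
After rounding ($5): Machining $137,750; Packaging $94,545; Inspection $47,760; Receiving $34,030; R&D $31,770. Sum = $345,855.
Difference $345,850 − $345,855 = −$5 applied to largest allocation (Machining): Machining becomes $137,745.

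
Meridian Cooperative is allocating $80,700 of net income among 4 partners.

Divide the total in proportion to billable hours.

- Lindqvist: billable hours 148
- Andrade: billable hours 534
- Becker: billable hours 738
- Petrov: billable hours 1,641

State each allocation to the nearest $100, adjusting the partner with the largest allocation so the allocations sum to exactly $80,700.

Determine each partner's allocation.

Lindqvist: $3,900 · Andrade: $14,100 · Becker: $19,500 · Petrov: $43,200

Sum of billable hours: 3,061.
Proportional shares: Lindqvist 148/3,061 × $80,700 = 3,901.86; Andrade 534/3,061 × $80,700 = 14,078.34; Becker 738/3,061 × $80,700 = 19,456.58; Petrov 1,641/3,061 × $80,700 = 43,263.21.
At nearest $100: Lindqvist $3,900; Andrade $14,100; Becker $19,500; Petrov $43,300. Sum = $80,800.
Difference $80,700 − $80,800 = −$100 applied to largest allocation (Petrov): Petrov becomes $43,200.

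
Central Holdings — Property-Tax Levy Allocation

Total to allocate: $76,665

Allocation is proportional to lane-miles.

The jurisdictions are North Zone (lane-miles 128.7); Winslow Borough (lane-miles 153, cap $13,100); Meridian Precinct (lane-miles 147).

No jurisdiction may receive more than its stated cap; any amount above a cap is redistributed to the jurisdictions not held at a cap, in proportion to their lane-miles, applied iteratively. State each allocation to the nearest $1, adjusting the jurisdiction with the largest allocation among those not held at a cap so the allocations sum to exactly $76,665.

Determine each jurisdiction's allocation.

Lane-miles total: 428.7.
Unconstrained shares: North Zone 23,015.59; Winslow Borough 27,361.20; Meridian Precinct 26,288.21.
Cap binds for Winslow Borough ($13,100); residual $63,565 reallocated over remaining lane-miles 275.7.
Remaining shares: North Zone 29,672.89 → $29,673; Meridian Precinct 33,892.11 → $33,892.

North Zone: $29,673 · Winslow Borough: $13,100 · Meridian Precinct: $33,892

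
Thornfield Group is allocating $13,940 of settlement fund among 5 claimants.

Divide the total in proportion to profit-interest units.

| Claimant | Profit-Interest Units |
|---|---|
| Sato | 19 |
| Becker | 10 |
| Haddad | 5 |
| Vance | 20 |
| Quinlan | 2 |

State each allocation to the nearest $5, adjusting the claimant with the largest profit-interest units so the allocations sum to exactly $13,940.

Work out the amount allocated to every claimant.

Profit-interest units total: 56.
Proportional shares: Sato 19/56 × $13,940 = 4,729.64; Becker 10/56 × $13,940 = 2,489.29; Haddad 5/56 × $13,940 = 1,244.64; Vance 20/56 × $13,940 = 4,978.57; Quinlan 2/56 × $13,940 = 497.86.
At nearest $5: Sato $4,730; Becker $2,490; Haddad $1,245; Vance $4,980; Quinlan $500. Sum = $13,945.
Difference $13,940 − $13,945 = −$5 applied to largest profit-interest units (Vance): Vance becomes $4,975.

Sato: $4,730 · Becker: $2,490 · Haddad: $1,245 · Vance: $4,975 · Quinlan: $500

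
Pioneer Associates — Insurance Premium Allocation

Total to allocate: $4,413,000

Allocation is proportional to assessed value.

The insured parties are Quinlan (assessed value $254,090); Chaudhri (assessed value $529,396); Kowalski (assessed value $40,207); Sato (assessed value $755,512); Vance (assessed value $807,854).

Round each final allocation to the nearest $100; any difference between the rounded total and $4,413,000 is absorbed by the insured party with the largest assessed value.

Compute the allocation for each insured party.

Sum of assessed value: 2,387,059.
Unrounded shares: Quinlan 254,090/2,387,059 × $4,413,000 = 469,740.87; Chaudhri 529,396/2,387,059 × $4,413,000 = 978,704.15; Kowalski 40,207/2,387,059 × $4,413,000 = 74,331.42; Sato 755,512/2,387,059 × $4,413,000 = 1,396,728.97; Vance 807,854/2,387,059 × $4,413,000 = 1,493,494.59.
Rounded to nearest $100: Quinlan $469,700; Chaudhri $978,700; Kowalski $74,300; Sato $1,396,700; Vance $1,493,500. Sum = $4,412,900.
Difference $4,413,000 − $4,412,900 = +$100 applied to largest assessed value (Vance): Vance becomes $1,493,600.

Quinlan: $469,700 · Chaudhri: $978,700 · Kowalski: $74,300 · Sato: $1,396,700 · Vance: $1,493,600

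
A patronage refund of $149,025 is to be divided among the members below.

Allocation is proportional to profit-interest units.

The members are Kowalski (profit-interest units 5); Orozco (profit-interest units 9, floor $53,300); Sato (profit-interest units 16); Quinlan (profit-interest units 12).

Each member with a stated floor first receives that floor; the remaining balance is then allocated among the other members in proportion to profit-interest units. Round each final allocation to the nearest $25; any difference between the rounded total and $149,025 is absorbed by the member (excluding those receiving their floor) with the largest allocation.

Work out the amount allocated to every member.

Kowalski: $14,500 · Orozco: $53,300 · Sato: $46,425 · Quinlan: $34,800

Fund the minimums — Orozco $53,300. Residual $95,725.
Residual split over remaining profit-interest units 33: Kowalski 14,503.79 → $14,500; Sato 46,412.12 → $46,400; Quinlan 34,809.09 → $34,800.
Rounding difference +$25 applied to Sato → $46,425.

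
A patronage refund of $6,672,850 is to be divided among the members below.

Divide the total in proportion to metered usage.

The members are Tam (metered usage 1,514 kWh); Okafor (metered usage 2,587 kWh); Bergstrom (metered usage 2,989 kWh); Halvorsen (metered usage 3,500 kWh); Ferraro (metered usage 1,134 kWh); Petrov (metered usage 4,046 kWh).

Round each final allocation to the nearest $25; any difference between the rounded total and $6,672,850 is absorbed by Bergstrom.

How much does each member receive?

Tam: $640,625; Okafor: $1,094,650; Bergstrom: $1,264,775; Halvorsen: $1,480,975; Ferraro: $479,825; Petrov: $1,712,000

Metered usage total: 15,770.
Pro-rata amounts: Tam 1,514/15,770 × $6,672,850 = 640,627.45; Okafor 2,587/15,770 × $6,672,850 = 1,094,652.06; Bergstrom 2,989/15,770 × $6,672,850 = 1,264,752.61; Halvorsen 3,500/15,770 × $6,672,850 = 1,480,974.95; Ferraro 1,134/15,770 × $6,672,850 = 479,835.88; Petrov 4,046/15,770 × $6,672,850 = 1,712,007.05.
At nearest $25: Tam $640,625; Okafor $1,094,650; Bergstrom $1,264,750; Halvorsen $1,480,975; Ferraro $479,825; Petrov $1,712,000. Sum = $6,672,825.
Difference $6,672,850 − $6,672,825 = +$25 applied to Bergstrom: Bergstrom becomes $1,264,775.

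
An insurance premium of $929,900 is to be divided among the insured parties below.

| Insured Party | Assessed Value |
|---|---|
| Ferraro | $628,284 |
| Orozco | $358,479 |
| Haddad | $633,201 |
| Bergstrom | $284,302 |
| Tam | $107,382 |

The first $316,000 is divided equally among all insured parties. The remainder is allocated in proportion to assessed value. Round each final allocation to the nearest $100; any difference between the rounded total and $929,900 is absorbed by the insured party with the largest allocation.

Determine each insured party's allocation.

First tranche $316,000 split equally: $63,200 each.
Remainder $613,900 by assessed value (total 2,011,648): Ferraro 191,735.11 → $191,700; Orozco 109,398.00 → $109,400; Haddad 193,235.64 → $193,200; Bergstrom 86,761.20 → $86,800; Tam 32,770.05 → $32,800.
Totals: Ferraro $63,200 + $191,700 = $254,900; Orozco $63,200 + $109,400 = $172,600; Haddad $63,200 + $193,200 = $256,400; Bergstrom $63,200 + $86,800 = $150,000; Tam $63,200 + $32,800 = $96,000.

Ferraro: $254,900; Orozco: $172,600; Haddad: $256,400; Bergstrom: $150,000; Tam: $96,000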